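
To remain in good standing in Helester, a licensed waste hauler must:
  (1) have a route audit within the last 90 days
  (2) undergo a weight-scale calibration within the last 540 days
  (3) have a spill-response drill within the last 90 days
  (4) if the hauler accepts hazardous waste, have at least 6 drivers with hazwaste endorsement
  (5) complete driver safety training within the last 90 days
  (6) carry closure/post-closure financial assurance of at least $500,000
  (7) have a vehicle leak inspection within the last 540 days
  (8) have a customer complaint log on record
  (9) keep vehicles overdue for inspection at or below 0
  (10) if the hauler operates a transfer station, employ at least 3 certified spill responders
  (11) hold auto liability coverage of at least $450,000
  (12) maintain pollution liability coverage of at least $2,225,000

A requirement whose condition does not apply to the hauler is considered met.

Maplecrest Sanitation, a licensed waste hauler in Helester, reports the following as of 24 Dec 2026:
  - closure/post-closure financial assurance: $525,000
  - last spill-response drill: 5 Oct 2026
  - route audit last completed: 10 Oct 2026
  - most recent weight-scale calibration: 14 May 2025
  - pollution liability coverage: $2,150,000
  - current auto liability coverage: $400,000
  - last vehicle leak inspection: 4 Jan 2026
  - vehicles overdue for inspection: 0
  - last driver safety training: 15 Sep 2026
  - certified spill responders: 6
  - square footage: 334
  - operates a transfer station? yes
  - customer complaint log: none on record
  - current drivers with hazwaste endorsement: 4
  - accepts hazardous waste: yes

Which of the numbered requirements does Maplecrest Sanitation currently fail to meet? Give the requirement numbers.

2, 4, 5, 8, 11, 12

1. route audit 75 days ago vs limit 90 → met
2. weight-scale calibration 589 days ago vs limit 540 → not met
3. spill-response drill 80 days ago vs limit 90 → met
4. condition 'accepts hazardous waste' holds; drivers with hazwaste endorsement 4 < 6 → not met
5. driver safety training 100 days ago vs limit 90 → not met
6. closure/post-closure financial assurance $525,000 ≥ $500,000 → met
7. vehicle leak inspection 354 days ago vs limit 540 → met
8. customer complaint log absent → not met
9. vehicles overdue for inspection 0 ≤ 0 → met
10. condition 'operates a transfer station' holds; certified spill responders 6 ≥ 3 → met
11. auto liability coverage $400,000 < $450,000 → not met
12. pollution liability coverage $2,150,000 < $2,225,000 → not met
Not met: 2, 4, 5, 8, 11, 12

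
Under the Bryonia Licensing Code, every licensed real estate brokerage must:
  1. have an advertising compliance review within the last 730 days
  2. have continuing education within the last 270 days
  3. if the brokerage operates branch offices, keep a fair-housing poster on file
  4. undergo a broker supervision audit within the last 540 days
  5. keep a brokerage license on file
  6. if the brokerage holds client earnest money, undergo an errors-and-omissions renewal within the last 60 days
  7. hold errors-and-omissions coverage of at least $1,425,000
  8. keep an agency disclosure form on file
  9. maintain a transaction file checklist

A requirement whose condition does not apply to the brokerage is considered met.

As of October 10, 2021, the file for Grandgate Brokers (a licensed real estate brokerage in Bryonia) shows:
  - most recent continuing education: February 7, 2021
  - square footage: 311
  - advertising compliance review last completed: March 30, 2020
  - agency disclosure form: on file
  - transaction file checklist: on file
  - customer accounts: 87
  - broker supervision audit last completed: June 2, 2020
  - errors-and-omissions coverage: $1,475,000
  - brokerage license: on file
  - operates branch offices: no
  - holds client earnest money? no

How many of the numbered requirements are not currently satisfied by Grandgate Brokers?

0

1. advertising compliance review 559 days ago vs limit 730 → met
2. continuing education 245 days ago vs limit 270 → met
3. condition 'operates branch offices' does not hold → requirement n/a → met
4. broker supervision audit 495 days ago vs limit 540 → met
5. brokerage license present → met
6. condition 'holds client earnest money' does not hold → requirement n/a → met
7. errors-and-omissions coverage $1,475,000 ≥ $1,425,000 → met
8. agency disclosure form present → met
9. transaction file checklist present → met
Not met: 0 of 9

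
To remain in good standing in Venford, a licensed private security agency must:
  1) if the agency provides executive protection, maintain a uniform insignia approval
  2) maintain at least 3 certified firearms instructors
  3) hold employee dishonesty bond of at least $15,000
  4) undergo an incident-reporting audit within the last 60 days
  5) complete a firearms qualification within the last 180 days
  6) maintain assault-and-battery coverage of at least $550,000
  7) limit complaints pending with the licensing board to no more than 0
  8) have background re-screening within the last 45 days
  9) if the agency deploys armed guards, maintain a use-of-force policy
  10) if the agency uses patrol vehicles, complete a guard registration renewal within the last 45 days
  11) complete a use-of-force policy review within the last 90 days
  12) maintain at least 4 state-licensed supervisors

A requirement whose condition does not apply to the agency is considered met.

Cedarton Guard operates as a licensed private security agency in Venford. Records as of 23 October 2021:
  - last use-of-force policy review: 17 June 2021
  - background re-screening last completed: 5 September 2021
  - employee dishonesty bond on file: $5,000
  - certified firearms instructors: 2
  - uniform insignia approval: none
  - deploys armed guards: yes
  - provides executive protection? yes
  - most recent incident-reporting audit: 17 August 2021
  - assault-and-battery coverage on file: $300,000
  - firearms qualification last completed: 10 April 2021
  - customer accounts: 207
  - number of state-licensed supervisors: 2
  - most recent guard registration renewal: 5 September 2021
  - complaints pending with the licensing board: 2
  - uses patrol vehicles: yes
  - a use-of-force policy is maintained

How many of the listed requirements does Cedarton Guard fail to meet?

11

1. condition 'provides executive protection' holds; uniform insignia approval absent → not met
2. certified firearms instructors 2 < 3 → not met
3. employee dishonesty bond $5,000 < $15,000 → not met
4. incident-reporting audit 67 days ago vs limit 60 → not met
5. firearms qualification 196 days ago vs limit 180 → not met
6. assault-and-battery coverage $300,000 < $550,000 → not met
7. complaints pending with the licensing board 2 > 0 → not met
8. background re-screening 48 days ago vs limit 45 → not met
9. condition 'deploys armed guards' holds; use-of-force policy present → met
10. condition 'uses patrol vehicles' holds; guard registration renewal 48 days ago vs limit 45 → not met
11. use-of-force policy review 128 days ago vs limit 90 → not met
12. state-licensed supervisors 2 < 4 → not met
Not met: 11 of 12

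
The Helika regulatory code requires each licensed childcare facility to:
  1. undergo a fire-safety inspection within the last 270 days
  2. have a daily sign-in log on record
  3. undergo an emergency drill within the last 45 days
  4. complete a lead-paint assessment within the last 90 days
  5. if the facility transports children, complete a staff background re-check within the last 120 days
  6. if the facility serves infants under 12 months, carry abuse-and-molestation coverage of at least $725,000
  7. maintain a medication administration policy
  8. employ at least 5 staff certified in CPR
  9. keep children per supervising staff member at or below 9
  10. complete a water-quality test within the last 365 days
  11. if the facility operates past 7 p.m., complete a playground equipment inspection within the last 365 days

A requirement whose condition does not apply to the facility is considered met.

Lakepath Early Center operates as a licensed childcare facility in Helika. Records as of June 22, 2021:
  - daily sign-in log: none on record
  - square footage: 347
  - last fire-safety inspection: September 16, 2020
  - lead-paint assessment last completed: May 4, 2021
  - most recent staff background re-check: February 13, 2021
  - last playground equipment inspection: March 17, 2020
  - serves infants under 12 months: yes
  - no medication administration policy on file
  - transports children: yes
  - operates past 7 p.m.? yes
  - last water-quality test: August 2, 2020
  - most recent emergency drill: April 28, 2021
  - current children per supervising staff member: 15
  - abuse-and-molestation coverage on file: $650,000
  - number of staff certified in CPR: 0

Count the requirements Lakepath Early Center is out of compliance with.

9

1. fire-safety inspection 279 days ago vs limit 270 → not met
2. daily sign-in log absent → not met
3. emergency drill 55 days ago vs limit 45 → not met
4. lead-paint assessment 49 days ago vs limit 90 → met
5. condition 'transports children' holds; staff background re-check 129 days ago vs limit 120 → not met
6. condition 'serves infants under 12 months' holds; abuse-and-molestation coverage $650,000 < $725,000 → not met
7. medication administration policy absent → not met
8. staff certified in CPR 0 < 5 → not met
9. children per supervising staff member 15 > 9 → not met
10. water-quality test 324 days ago vs limit 365 → met
11. condition 'operates past 7 p.m.' holds; playground equipment inspection 462 days ago vs limit 365 → not met
Not met: 9 of 11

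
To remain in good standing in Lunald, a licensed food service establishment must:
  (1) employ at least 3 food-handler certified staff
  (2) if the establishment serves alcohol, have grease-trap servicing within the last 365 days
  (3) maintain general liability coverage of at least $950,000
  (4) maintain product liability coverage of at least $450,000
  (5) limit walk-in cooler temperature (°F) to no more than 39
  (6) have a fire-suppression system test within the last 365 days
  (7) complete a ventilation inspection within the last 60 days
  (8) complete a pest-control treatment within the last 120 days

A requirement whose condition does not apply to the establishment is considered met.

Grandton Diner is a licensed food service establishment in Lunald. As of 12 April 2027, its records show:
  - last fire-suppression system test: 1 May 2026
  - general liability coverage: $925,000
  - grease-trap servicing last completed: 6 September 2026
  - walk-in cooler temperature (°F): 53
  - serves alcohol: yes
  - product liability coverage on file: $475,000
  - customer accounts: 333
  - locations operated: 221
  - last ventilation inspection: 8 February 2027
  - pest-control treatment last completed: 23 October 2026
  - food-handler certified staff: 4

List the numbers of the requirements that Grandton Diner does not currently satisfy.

3, 5, 7, 8

1. food-handler certified staff 4 ≥ 3 → met
2. condition 'serves alcohol' holds; grease-trap servicing 218 days ago vs limit 365 → met
3. general liability coverage $925,000 < $950,000 → not met
4. product liability coverage $475,000 ≥ $450,000 → met
5. walk-in cooler temperature (°F) 53 > 39 → not met
6. fire-suppression system test 346 days ago vs limit 365 → met
7. ventilation inspection 63 days ago vs limit 60 → not met
8. pest-control treatment 171 days ago vs limit 120 → not met
Not met: 3, 5, 7, 8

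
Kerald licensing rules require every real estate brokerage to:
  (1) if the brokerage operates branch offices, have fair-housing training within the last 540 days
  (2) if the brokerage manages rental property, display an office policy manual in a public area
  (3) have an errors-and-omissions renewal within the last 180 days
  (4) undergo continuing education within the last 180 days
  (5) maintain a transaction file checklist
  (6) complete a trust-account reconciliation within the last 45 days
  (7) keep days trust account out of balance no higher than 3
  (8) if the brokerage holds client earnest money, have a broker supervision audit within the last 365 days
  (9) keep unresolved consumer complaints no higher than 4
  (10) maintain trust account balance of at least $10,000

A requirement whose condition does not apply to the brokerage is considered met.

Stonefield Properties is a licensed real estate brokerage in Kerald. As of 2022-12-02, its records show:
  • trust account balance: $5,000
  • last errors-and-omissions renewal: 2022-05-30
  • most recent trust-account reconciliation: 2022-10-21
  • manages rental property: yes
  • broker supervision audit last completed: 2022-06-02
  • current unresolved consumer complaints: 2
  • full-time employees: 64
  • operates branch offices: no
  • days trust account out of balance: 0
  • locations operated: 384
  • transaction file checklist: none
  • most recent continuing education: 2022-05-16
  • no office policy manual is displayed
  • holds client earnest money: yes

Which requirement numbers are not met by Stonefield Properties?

2, 3, 4, 5, 10

1. condition 'operates branch offices' does not hold → requirement n/a → met
2. condition 'manages rental property' holds; office policy manual absent → not met
3. errors-and-omissions renewal 186 days ago vs limit 180 → not met
4. continuing education 200 days ago vs limit 180 → not met
5. transaction file checklist absent → not met
6. trust-account reconciliation 42 days ago vs limit 45 → met
7. days trust account out of balance 0 ≤ 3 → met
8. condition 'holds client earnest money' holds; broker supervision audit 183 days ago vs limit 365 → met
9. unresolved consumer complaints 2 ≤ 4 → met
10. trust account balance $5,000 < $10,000 → not met
Not met: 2, 3, 4, 5, 10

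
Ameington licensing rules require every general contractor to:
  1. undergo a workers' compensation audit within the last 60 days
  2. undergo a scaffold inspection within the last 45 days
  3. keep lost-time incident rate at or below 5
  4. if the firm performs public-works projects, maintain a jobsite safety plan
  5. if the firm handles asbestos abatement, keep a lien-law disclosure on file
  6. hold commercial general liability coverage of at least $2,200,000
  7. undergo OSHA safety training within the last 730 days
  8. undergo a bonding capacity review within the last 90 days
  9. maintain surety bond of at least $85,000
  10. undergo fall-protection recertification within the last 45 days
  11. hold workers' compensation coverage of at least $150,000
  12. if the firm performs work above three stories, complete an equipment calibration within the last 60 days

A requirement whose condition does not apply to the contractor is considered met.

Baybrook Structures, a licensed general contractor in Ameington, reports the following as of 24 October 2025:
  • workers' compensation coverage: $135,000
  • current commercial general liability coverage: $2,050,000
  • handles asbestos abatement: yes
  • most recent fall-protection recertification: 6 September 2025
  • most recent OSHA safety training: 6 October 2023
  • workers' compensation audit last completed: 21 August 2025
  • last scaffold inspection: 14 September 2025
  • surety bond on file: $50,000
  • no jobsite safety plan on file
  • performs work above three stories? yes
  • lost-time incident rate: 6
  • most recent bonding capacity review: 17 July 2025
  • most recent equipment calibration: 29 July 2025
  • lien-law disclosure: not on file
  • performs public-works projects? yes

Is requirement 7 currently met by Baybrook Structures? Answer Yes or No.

No

7. OSHA safety training 749 days ago vs limit 730 → not met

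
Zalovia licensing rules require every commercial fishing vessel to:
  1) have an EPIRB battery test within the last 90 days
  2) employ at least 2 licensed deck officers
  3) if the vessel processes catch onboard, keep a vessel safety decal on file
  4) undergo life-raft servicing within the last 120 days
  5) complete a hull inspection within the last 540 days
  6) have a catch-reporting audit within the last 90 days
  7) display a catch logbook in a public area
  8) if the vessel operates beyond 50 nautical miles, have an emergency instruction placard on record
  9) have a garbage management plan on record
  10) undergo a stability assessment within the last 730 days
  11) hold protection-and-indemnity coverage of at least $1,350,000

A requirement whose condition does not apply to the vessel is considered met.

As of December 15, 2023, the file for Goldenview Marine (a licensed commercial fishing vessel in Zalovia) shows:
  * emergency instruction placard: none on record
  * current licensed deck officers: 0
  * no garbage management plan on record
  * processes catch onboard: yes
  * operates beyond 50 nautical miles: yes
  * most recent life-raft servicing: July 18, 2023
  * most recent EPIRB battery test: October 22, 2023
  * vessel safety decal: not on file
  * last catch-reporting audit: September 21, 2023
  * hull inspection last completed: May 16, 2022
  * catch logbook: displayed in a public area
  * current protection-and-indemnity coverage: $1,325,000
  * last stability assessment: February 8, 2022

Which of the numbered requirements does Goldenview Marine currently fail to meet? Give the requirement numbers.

1. EPIRB battery test 54 days ago vs limit 90 → met
2. licensed deck officers 0 < 2 → not met
3. condition 'processes catch onboard' holds; vessel safety decal absent → not met
4. life-raft servicing 150 days ago vs limit 120 → not met
5. hull inspection 578 days ago vs limit 540 → not met
6. catch-reporting audit 85 days ago vs limit 90 → met
7. catch logbook present → met
8. condition 'operates beyond 50 nautical miles' holds; emergency instruction placard absent → not met
9. garbage management plan absent → not met
10. stability assessment 675 days ago vs limit 730 → met
11. protection-and-indemnity coverage $1,325,000 < $1,350,000 → not met
Not met: 2, 3, 4, 5, 8, 9, 11

2, 3, 4, 5, 8, 9, 11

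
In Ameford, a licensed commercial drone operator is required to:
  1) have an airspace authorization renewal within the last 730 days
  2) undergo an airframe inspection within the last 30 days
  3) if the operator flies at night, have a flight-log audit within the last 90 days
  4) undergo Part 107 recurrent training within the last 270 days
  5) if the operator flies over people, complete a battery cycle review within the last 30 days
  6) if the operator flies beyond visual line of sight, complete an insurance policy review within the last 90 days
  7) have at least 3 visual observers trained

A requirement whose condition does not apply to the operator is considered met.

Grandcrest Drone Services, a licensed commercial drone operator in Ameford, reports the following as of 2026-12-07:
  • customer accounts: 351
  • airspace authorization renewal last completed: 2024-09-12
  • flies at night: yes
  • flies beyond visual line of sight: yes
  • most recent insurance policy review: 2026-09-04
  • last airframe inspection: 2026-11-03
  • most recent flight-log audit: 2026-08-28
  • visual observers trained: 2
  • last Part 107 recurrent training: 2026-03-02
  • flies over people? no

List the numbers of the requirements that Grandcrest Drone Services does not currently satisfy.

1. airspace authorization renewal 816 days ago vs limit 730 → not met
2. airframe inspection 34 days ago vs limit 30 → not met
3. condition 'flies at night' holds; flight-log audit 101 days ago vs limit 90 → not met
4. Part 107 recurrent training 280 days ago vs limit 270 → not met
5. condition 'flies over people' does not hold → requirement n/a → met
6. condition 'flies beyond visual line of sight' holds; insurance policy review 94 days ago vs limit 90 → not met
7. visual observers trained 2 < 3 → not met
Not met: 1, 2, 3, 4, 6, 7

1, 2, 3, 4, 6, 7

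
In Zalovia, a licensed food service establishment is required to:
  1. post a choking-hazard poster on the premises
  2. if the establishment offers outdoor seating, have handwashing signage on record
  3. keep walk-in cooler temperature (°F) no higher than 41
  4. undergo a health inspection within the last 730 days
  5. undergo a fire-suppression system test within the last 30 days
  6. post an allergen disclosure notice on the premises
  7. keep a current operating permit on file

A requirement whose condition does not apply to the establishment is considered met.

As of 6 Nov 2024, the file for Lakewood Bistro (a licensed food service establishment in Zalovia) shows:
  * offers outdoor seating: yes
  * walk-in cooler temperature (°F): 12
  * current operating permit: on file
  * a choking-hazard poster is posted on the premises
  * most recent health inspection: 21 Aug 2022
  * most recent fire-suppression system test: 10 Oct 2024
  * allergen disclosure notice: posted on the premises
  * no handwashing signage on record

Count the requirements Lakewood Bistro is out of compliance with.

1. choking-hazard poster present → met
2. condition 'offers outdoor seating' holds; handwashing signage absent → not met
3. walk-in cooler temperature (°F) 12 ≤ 41 → met
4. health inspection 808 days ago vs limit 730 → not met
5. fire-suppression system test 27 days ago vs limit 30 → met
6. allergen disclosure notice present → met
7. current operating permit present → met
Not met: 2 of 7

2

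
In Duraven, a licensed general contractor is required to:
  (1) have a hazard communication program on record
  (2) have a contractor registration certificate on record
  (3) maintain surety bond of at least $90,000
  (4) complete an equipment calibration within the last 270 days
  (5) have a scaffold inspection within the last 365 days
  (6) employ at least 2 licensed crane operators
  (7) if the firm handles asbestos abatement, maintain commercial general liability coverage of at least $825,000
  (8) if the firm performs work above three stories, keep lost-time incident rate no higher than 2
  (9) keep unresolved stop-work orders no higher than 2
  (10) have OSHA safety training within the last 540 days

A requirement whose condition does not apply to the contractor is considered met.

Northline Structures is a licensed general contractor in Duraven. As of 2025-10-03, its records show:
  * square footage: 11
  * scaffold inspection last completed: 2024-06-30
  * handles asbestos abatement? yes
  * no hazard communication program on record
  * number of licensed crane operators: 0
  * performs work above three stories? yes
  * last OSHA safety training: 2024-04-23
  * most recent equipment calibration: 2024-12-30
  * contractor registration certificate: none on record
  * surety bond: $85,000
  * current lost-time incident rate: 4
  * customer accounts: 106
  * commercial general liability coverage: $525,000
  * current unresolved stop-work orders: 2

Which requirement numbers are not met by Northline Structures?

1. hazard communication program absent → not met
2. contractor registration certificate absent → not met
3. surety bond $85,000 < $90,000 → not met
4. equipment calibration 277 days ago vs limit 270 → not met
5. scaffold inspection 460 days ago vs limit 365 → not met
6. licensed crane operators 0 < 2 → not met
7. condition 'handles asbestos abatement' holds; commercial general liability coverage $525,000 < $825,000 → not met
8. condition 'performs work above three stories' holds; lost-time incident rate 4 > 2 → not met
9. unresolved stop-work orders 2 ≤ 2 → met
10. OSHA safety training 528 days ago vs limit 540 → met
Not met: 1, 2, 3, 4, 5, 6, 7, 8

1, 2, 3, 4, 5, 6, 7, 8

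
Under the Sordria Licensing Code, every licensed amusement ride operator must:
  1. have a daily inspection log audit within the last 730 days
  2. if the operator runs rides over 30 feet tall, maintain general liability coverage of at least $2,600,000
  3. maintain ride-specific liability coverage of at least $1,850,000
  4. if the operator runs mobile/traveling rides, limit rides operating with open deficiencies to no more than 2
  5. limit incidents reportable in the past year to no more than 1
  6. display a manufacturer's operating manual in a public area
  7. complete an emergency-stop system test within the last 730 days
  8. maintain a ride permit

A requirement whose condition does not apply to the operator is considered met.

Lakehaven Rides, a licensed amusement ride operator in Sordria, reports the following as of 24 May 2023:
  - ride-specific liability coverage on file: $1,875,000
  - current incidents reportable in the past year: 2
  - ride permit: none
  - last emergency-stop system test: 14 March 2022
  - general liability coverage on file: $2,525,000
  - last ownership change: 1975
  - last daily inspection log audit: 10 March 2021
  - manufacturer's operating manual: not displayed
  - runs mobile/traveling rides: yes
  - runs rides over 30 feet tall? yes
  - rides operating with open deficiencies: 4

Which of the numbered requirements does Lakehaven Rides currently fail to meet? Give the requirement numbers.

1. daily inspection log audit 805 days ago vs limit 730 → not met
2. condition 'runs rides over 30 feet tall' holds; general liability coverage $2,525,000 < $2,600,000 → not met
3. ride-specific liability coverage $1,875,000 ≥ $1,850,000 → met
4. condition 'runs mobile/traveling rides' holds; rides operating with open deficiencies 4 > 2 → not met
5. incidents reportable in the past year 2 > 1 → not met
6. manufacturer's operating manual absent → not met
7. emergency-stop system test 436 days ago vs limit 730 → met
8. ride permit absent → not met
Not met: 1, 2, 4, 5, 6, 8

1, 2, 4, 5, 6, 8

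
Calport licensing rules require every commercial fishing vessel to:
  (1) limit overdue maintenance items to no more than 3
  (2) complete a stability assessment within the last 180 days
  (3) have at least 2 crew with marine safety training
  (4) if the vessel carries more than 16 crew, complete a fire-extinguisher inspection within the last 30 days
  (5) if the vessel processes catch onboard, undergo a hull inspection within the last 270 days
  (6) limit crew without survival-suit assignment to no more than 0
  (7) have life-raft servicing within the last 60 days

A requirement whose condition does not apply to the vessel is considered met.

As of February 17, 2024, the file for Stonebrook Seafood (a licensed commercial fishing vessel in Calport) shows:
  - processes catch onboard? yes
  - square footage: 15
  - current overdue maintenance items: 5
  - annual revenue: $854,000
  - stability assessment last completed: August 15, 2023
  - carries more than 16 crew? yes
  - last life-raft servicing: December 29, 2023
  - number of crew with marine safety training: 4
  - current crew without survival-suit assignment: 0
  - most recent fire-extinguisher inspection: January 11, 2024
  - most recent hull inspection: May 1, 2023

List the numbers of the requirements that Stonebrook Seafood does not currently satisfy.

1. overdue maintenance items 5 > 3 → not met
2. stability assessment 186 days ago vs limit 180 → not met
3. crew with marine safety training 4 ≥ 2 → met
4. condition 'carries more than 16 crew' holds; fire-extinguisher inspection 37 days ago vs limit 30 → not met
5. condition 'processes catch onboard' holds; hull inspection 292 days ago vs limit 270 → not met
6. crew without survival-suit assignment 0 ≤ 0 → met
7. life-raft servicing 50 days ago vs limit 60 → met
Not met: 1, 2, 4, 5

1, 2, 4, 5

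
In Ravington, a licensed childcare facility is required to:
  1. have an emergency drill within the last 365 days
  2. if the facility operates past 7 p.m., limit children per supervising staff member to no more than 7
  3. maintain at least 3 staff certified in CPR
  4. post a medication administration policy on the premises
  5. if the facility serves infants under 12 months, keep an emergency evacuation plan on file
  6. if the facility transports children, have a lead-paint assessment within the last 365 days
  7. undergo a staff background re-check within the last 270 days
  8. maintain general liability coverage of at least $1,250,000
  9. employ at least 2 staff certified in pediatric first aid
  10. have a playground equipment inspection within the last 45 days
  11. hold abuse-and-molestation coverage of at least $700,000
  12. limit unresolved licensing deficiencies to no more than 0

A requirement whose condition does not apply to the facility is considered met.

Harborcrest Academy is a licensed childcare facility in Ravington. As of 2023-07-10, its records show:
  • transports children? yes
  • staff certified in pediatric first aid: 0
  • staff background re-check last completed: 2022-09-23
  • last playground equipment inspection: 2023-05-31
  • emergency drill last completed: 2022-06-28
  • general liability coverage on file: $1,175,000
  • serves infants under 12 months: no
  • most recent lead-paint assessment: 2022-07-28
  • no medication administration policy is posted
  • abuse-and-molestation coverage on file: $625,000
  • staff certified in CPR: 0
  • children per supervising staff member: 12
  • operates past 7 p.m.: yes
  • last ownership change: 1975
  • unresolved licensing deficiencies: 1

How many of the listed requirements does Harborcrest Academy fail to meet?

9

1. emergency drill 377 days ago vs limit 365 → not met
2. condition 'operates past 7 p.m.' holds; children per supervising staff member 12 > 7 → not met
3. staff certified in CPR 0 < 3 → not met
4. medication administration policy absent → not met
5. condition 'serves infants under 12 months' does not hold → requirement n/a → met
6. condition 'transports children' holds; lead-paint assessment 347 days ago vs limit 365 → met
7. staff background re-check 290 days ago vs limit 270 → not met
8. general liability coverage $1,175,000 < $1,250,000 → not met
9. staff certified in pediatric first aid 0 < 2 → not met
10. playground equipment inspection 40 days ago vs limit 45 → met
11. abuse-and-molestation coverage $625,000 < $700,000 → not met
12. unresolved licensing deficiencies 1 > 0 → not met
Not met: 9 of 12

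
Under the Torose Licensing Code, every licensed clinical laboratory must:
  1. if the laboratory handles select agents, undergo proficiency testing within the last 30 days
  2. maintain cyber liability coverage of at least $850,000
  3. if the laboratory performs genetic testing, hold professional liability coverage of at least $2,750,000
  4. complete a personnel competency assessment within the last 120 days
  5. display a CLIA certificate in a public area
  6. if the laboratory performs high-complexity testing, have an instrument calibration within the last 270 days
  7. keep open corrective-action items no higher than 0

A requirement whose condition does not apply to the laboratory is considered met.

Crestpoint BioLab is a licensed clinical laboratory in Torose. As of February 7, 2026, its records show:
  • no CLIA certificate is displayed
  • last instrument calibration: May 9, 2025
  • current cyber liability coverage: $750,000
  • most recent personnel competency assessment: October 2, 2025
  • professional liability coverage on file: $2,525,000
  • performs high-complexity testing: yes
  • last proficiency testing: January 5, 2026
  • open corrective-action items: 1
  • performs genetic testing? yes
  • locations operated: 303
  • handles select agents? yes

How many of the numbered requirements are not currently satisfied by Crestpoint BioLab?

1. condition 'handles select agents' holds; proficiency testing 33 days ago vs limit 30 → not met
2. cyber liability coverage $750,000 < $850,000 → not met
3. condition 'performs genetic testing' holds; professional liability coverage $2,525,000 < $2,750,000 → not met
4. personnel competency assessment 128 days ago vs limit 120 → not met
5. CLIA certificate absent → not met
6. condition 'performs high-complexity testing' holds; instrument calibration 274 days ago vs limit 270 → not met
7. open corrective-action items 1 > 0 → not met
Not met: 7 of 7

7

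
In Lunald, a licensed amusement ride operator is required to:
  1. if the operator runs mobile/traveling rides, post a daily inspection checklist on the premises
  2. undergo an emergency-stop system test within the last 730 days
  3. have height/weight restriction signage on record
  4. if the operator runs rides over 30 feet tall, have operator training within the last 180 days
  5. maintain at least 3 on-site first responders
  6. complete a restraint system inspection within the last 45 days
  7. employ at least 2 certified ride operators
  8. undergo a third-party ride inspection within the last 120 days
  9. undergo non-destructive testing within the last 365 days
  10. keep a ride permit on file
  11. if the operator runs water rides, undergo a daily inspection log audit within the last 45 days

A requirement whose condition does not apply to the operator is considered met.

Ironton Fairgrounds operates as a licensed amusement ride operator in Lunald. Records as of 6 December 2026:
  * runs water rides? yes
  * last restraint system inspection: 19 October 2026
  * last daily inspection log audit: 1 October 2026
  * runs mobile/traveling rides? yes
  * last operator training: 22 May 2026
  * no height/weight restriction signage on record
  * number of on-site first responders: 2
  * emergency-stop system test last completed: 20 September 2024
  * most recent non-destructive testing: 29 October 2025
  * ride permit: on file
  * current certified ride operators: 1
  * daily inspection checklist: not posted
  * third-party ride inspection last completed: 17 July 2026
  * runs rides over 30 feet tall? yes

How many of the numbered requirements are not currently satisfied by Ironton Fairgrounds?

1. condition 'runs mobile/traveling rides' holds; daily inspection checklist absent → not met
2. emergency-stop system test 807 days ago vs limit 730 → not met
3. height/weight restriction signage absent → not met
4. condition 'runs rides over 30 feet tall' holds; operator training 198 days ago vs limit 180 → not met
5. on-site first responders 2 < 3 → not met
6. restraint system inspection 48 days ago vs limit 45 → not met
7. certified ride operators 1 < 2 → not met
8. third-party ride inspection 142 days ago vs limit 120 → not met
9. non-destructive testing 403 days ago vs limit 365 → not met
10. ride permit present → met
11. condition 'runs water rides' holds; daily inspection log audit 66 days ago vs limit 45 → not met
Not met: 10 of 11

10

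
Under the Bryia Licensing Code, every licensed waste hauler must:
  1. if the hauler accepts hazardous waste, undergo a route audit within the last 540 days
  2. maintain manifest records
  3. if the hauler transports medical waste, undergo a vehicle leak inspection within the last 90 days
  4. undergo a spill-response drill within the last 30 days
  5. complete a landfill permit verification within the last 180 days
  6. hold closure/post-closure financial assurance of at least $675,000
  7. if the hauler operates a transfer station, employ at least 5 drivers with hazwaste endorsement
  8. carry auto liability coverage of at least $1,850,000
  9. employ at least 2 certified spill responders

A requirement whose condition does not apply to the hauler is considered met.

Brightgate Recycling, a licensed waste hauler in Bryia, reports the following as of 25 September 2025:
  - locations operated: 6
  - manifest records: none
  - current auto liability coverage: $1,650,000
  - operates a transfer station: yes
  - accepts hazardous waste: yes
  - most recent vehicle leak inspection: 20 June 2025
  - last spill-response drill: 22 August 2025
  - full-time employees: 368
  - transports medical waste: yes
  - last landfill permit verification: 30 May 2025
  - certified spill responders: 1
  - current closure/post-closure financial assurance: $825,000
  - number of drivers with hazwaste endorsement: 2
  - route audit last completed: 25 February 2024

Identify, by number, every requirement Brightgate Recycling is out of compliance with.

1, 2, 3, 4, 7, 8, 9

1. condition 'accepts hazardous waste' holds; route audit 578 days ago vs limit 540 → not met
2. manifest records absent → not met
3. condition 'transports medical waste' holds; vehicle leak inspection 97 days ago vs limit 90 → not met
4. spill-response drill 34 days ago vs limit 30 → not met
5. landfill permit verification 118 days ago vs limit 180 → met
6. closure/post-closure financial assurance $825,000 ≥ $675,000 → met
7. condition 'operates a transfer station' holds; drivers with hazwaste endorsement 2 < 5 → not met
8. auto liability coverage $1,650,000 < $1,850,000 → not met
9. certified spill responders 1 < 2 → not met
Not met: 1, 2, 3, 4, 7, 8, 9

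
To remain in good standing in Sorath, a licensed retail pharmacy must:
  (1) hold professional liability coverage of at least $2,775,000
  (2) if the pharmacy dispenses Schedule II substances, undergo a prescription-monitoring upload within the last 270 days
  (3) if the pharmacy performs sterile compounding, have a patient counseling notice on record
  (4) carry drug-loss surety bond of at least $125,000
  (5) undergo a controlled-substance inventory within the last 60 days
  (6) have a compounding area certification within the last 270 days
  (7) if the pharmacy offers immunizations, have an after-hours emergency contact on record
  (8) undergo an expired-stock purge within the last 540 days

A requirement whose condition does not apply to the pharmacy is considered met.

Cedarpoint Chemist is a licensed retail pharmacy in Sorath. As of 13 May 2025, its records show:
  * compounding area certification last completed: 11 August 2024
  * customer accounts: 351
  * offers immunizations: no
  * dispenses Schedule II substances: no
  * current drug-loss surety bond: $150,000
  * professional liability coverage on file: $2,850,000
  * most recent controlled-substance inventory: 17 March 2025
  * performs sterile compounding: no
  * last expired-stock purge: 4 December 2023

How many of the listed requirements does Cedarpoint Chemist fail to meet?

1

1. professional liability coverage $2,850,000 ≥ $2,775,000 → met
2. condition 'dispenses Schedule II substances' does not hold → requirement n/a → met
3. condition 'performs sterile compounding' does not hold → requirement n/a → met
4. drug-loss surety bond $150,000 ≥ $125,000 → met
5. controlled-substance inventory 57 days ago vs limit 60 → met
6. compounding area certification 275 days ago vs limit 270 → not met
7. condition 'offers immunizations' does not hold → requirement n/a → met
8. expired-stock purge 526 days ago vs limit 540 → met
Not met: 1 of 8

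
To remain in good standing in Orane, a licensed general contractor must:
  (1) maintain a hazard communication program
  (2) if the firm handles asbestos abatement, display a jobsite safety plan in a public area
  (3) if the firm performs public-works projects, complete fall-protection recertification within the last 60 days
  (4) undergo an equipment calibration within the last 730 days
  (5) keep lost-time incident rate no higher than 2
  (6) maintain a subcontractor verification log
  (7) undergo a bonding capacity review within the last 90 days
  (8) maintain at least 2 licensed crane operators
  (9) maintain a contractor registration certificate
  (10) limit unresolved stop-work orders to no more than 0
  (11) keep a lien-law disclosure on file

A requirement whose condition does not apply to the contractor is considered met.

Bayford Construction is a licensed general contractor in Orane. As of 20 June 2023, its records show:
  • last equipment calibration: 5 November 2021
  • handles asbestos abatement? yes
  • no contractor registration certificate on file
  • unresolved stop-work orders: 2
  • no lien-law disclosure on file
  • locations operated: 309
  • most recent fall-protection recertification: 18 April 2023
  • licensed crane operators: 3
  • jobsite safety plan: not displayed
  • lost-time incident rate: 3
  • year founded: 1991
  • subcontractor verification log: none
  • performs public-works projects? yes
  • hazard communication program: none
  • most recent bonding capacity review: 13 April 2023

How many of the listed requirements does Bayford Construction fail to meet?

8

1. hazard communication program absent → not met
2. condition 'handles asbestos abatement' holds; jobsite safety plan absent → not met
3. condition 'performs public-works projects' holds; fall-protection recertification 63 days ago vs limit 60 → not met
4. equipment calibration 592 days ago vs limit 730 → met
5. lost-time incident rate 3 > 2 → not met
6. subcontractor verification log absent → not met
7. bonding capacity review 68 days ago vs limit 90 → met
8. licensed crane operators 3 ≥ 2 → met
9. contractor registration certificate absent → not met
10. unresolved stop-work orders 2 > 0 → not met
11. lien-law disclosure absent → not met
Not met: 8 of 11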